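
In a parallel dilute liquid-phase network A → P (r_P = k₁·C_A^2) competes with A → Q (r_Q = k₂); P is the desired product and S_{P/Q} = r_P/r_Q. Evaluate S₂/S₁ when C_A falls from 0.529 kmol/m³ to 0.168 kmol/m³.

0.101

S_{P/Q} = (k₁/k₂)·C_A^2, so S₂/S₁ = (C_{A,2}/C_{A,1})^2.
= (0.168/0.529)^2 = (0.3176)^2 = 0.101.
Selectivity toward P falls as C_A falls — high-concentration operation is favoured.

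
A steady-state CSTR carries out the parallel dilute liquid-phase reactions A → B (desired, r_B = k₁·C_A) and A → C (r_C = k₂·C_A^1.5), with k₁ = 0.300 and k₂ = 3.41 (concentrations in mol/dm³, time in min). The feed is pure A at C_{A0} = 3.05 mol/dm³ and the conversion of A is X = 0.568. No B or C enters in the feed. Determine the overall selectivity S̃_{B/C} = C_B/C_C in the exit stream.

0.0766

Exit C_A = C_{A0}(1−X) = 3.05×0.432 = 1.318 mol/dm³.
A CSTR operates uniformly at the exit composition, giving r_B = 0.3953 and r_C = 5.157 (each k·C_A^n at C_A = 1.318).
Overall selectivity = C_B/C_C = r_Bτ/(r_Cτ) = r_B/r_C = 0.0766.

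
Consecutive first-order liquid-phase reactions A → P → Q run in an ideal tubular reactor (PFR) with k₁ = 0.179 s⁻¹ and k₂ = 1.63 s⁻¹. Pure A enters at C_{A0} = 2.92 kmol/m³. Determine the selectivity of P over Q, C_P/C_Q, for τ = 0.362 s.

The intermediate concentration in a first-order A→B→C sequence is C_P = k₁C_{A0}(e^(−k₁τ) − e^(−k₂τ))/(k₂−k₁).
e^(−k₁τ) = e^(−0.179×0.362) = e^(−0.06480) = 0.9373; e^(−k₂τ) = e^(−0.5901) = 0.5543.
C_P = 0.179×2.92/(1.63−0.179) × (0.9373−0.5543) = 0.3602×0.3830 = 0.1380 kmol/m³.
C_A = C_{A0}e^(−k₁τ) = 2.737 kmol/m³, so C_Q = C_{A0}−C_A−C_P = 0.04526 kmol/m³; C_P/C_Q = 3.05.

3.05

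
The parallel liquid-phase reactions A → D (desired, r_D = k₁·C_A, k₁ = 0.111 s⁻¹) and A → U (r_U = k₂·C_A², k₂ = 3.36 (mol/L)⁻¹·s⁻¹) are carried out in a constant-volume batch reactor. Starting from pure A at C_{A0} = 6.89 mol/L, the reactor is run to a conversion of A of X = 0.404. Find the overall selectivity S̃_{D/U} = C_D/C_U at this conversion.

C_A = C_{A0}(1−X) = 4.106 mol/L.
Along a PFR/batch, dC_D/dC_A = −r_D/(r_D+r_U) = −k₁/(k₁+k₂·C_A).
Integrating from C_{A0} to C_A: C_D = (0.111/3.36)·ln[(0.111+3.36·6.89)/(0.111+3.36·4.11)] = 0.03304·ln(23.26/13.91) = 0.01699 mol/L.
C_U = (C_{A0}−C_A)−C_D = 2.767 mol/L; S̃_{D/U} = 0.01699/2.767 = 0.00614.

0.00614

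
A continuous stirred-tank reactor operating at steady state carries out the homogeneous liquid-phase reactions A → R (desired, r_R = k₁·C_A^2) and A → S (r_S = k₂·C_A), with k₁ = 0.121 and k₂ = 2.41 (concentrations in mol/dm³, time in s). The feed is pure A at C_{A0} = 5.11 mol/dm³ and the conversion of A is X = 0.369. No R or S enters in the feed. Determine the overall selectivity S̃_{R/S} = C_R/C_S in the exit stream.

0.162

Exit C_A = C_{A0}(1−X) = 5.11×0.631 = 3.224 mol/dm³.
Rates in a CSTR are evaluated at the outlet concentration: r_R = 0.121×3.224^2 = 1.258, r_S = 2.41×3.224 = 7.771.
Overall selectivity = C_R/C_S = r_Rτ/(r_Sτ) = r_R/r_S = 0.162.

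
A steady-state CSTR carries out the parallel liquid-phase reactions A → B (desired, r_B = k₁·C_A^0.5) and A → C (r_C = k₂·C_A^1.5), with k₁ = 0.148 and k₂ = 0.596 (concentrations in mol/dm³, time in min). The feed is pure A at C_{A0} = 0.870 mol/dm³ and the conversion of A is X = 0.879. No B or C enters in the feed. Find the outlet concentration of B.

Exit C_A = C_{A0}(1−X) = 0.870×0.121 = 0.1053 mol/dm³.
A CSTR operates uniformly at the exit composition, giving r_B = 0.04802 and r_C = 0.02036 (each k·C_A^n at C_A = 0.1053).
Fraction of consumed A going to B: r_B/(r_B+r_C) = 0.7023.
C_B = 0.7023·C_{A0}·X = 0.7023×0.870×0.879 = 0.537 mol/dm³.

0.537 mol/dm³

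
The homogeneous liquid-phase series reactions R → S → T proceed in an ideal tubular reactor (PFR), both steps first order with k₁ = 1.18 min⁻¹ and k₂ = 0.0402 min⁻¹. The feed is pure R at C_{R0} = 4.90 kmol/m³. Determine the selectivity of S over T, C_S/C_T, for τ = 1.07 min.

38.2

The intermediate concentration in a first-order A→B→C sequence is C_S = k₁C_{R0}(e^(−k₁τ) − e^(−k₂τ))/(k₂−k₁).
e^(−k₁τ) = e^(−1.18×1.07) = e^(−1.263) = 0.2829; e^(−k₂τ) = e^(−0.04301) = 0.9579.
C_S = 1.18×4.90/(0.0402−1.18) × (0.2829−0.9579) = (-5.073)×(-0.6750) = 3.424 kmol/m³.
C_R = C_{R0}e^(−k₁τ) = 1.386 kmol/m³, so C_T = C_{R0}−C_R−C_S = 0.08965 kmol/m³; C_S/C_T = 38.2.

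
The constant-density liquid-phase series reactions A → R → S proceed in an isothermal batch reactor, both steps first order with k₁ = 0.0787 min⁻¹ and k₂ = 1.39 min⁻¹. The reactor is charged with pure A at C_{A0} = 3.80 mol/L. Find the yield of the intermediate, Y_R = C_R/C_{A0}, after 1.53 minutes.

For first-order series with pure A initially, C_R(t) = k₁C_{A0}/(k₂−k₁)·(e^(−k₁t) − e^(−k₂t)).
e^(−k₁t) = e^(−0.0787×1.53) = e^(−0.1204) = 0.8866; e^(−k₂t) = e^(−2.127) = 0.1192.
C_R = 0.0787×3.80/(1.39−0.0787) × (0.8866−0.1192) = 0.2281×0.7673 = 0.1750 mol/L.
Y_R = C_R/C_{A0} = 0.1750/3.80 = 0.0461.

0.0461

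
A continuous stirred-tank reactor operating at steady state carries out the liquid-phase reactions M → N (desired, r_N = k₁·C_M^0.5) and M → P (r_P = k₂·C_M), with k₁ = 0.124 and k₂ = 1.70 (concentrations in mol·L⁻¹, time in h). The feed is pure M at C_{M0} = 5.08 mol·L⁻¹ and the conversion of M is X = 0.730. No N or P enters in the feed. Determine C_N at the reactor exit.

Exit C_M = C_{M0}(1−X) = 5.08×0.270 = 1.372 mol·L⁻¹.
In a CSTR the entire volume is at exit conditions, so r_N = 0.124×1.372^0.5 = 0.1452 and r_P = 1.70×1.372 = 2.332.
Fraction of consumed M going to N: r_N/(r_N+r_P) = 0.05863.
C_N = 0.05863·C_{M0}·X = 0.05863×5.08×0.730 = 0.217 mol·L⁻¹.

0.217 mol·L⁻¹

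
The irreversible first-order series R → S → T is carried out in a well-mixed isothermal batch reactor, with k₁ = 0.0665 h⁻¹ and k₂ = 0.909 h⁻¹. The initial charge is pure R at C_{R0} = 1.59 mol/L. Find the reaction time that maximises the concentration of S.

The intermediate peaks when r₁ = r₂, i.e. k₁e^(−k₁t) = k₂e^(−k₂t), giving t_opt = ln(k₂/k₁)/(k₂−k₁).
= ln(0.909/0.0665)/(0.909−0.0665) = ln(13.67)/0.8425 = 2.615/0.8425 = 3.10 h.

3.10 h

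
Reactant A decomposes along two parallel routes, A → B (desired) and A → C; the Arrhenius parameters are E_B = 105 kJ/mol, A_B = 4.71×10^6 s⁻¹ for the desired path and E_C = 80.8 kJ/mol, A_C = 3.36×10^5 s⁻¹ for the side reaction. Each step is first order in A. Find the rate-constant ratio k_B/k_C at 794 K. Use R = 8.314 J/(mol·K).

With equal orders, S_{B/C} = k_B/k_C = (A_B/A_C)·exp[(E_C−E_B)/(RT)].
(E_C−E_B)/(RT) = (80.8−105)×10³/(8.314×794) = -24200/6601 = -3.666.
k_B/k_C = (4.71×10^6/3.36×10^5)·exp(-3.666) = 14.02 × 0.02558 = 0.359.

0.359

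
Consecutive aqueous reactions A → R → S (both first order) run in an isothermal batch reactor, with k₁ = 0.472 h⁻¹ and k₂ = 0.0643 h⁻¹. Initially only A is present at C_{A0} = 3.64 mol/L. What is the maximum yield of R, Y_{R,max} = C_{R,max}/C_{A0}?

At the optimum, C_{R,max}/C_{A0} = (k₁/k₂)^[k₂/(k₂−k₁)].
= (0.472/0.0643)^(0.0643/(0.0643−0.472)) = (7.341)^(-0.1577) = 0.7302.

0.730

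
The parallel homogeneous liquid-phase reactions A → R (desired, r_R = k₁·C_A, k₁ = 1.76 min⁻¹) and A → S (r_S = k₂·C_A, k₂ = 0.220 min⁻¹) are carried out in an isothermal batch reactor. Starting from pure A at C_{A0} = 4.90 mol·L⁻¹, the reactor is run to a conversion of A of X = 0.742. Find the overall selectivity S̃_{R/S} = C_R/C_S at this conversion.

C_A = C_{A0}(1−X) = 1.264 mol·L⁻¹.
Both paths are first order in A, so the instantaneous fraction to R is constant: dC_R/d(−C_A) = k₁/(k₁+k₂) = 0.8889.
C_R = 0.8889·(C_{A0}−C_A) = 0.8889×3.636 = 3.23 mol·L⁻¹.
C_S = (C_{A0}−C_A)−C_R = 0.4040 mol·L⁻¹; S̃_{R/S} = 3.232/0.4040 = 8.00.

8.00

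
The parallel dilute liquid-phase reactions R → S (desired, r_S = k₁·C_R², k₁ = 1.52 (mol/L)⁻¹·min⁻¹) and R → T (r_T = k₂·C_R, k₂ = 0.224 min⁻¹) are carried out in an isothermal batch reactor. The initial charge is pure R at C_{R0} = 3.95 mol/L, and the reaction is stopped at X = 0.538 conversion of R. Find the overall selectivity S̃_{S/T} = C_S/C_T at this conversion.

C_R = C_{R0}(1−X) = 1.825 mol/L.
Along a PFR/batch, dC_T/dC_R = −r_T/(r_S+r_T) = −k₂/(k₂+k₁·C_R).
Integrating from C_{R0} to C_R: C_T = (0.224/1.52)·ln[(0.224+1.52·3.95)/(0.224+1.52·1.82)] = 0.1474·ln(6.228/2.998) = 0.1077 mol/L.
Then C_S = (C_{R0}−C_R) − C_T = 2.125 − 0.1077 = 2.017 mol/L.
S̃_{S/T} = C_S/C_T = 2.017/0.1077 = 18.7.

18.7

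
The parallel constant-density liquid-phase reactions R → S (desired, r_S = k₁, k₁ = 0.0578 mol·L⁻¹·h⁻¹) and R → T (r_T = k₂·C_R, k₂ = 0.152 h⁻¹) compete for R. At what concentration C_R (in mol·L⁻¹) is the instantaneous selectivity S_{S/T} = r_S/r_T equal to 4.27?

S_{S/T} = (k₁/k₂)·C_R⁻¹ ⇒ C_R = (S·k₂/k₁)^(-1).
= (4.27×0.152/0.0578)^(-1) = (11.23)^(-1) = 0.0891 mol·L⁻¹.

0.0891 mol·L⁻¹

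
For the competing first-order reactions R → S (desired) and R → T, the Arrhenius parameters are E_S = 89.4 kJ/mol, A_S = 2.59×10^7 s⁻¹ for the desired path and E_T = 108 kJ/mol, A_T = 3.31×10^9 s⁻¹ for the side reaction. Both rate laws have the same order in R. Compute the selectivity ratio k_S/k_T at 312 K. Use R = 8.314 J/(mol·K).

With equal orders, S_{S/T} = k_S/k_T = (A_S/A_T)·exp[(E_T−E_S)/(RT)].
(E_T−E_S)/(RT) = (108−89.4)×10³/(8.314×312) = 18600/2594 = 7.170.
k_S/k_T = (2.59×10^7/3.31×10^9)·exp(7.170) = 0.007825 × 1300 = 10.2.
Since E_S < E_T, lowering the temperature improves selectivity toward S.

10.2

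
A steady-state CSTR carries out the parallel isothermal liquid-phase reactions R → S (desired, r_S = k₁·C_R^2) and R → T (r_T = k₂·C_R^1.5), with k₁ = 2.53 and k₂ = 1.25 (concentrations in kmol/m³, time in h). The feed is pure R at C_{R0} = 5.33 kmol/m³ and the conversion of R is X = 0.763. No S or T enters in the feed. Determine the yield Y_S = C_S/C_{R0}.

0.530

Exit C_R = C_{R0}(1−X) = 5.33×0.237 = 1.263 kmol/m³.
In a CSTR the entire volume is at exit conditions, so r_S = 2.53×1.263^2 = 4.037 and r_T = 1.25×1.263^1.5 = 1.775.
Fraction of consumed R going to S: r_S/(r_S+r_T) = 0.6946.
C_S = 0.6946·C_{R0}·X = 0.6946×5.33×0.763 = 2.82 kmol/m³; Y_S = C_S/C_{R0} = 0.530.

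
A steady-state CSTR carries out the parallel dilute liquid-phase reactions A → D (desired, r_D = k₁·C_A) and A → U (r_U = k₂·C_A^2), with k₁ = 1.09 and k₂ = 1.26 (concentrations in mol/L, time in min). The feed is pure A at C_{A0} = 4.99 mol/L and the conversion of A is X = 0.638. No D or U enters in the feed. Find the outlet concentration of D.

1.03 mol/L

Exit C_A = C_{A0}(1−X) = 4.99×0.362 = 1.806 mol/L.
A CSTR operates uniformly at the exit composition, giving r_D = 1.969 and r_U = 4.111 (each k·C_A^n at C_A = 1.806).
Fraction of consumed A going to D: r_D/(r_D+r_U) = 0.3238.
C_D = 0.3238·C_{A0}·X = 0.3238×4.99×0.638 = 1.03 mol/L.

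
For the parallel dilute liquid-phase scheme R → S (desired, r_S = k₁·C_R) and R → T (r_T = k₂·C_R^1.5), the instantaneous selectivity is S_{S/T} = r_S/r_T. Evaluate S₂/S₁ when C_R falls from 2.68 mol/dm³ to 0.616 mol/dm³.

2.09

S_{S/T} = (k₁/k₂)·C_R^-0.5, so S₂/S₁ = (C_{R,2}/C_{R,1})^-0.5.
= (0.616/2.68)^(-0.5) = (0.2299)^(-0.5) = 2.09.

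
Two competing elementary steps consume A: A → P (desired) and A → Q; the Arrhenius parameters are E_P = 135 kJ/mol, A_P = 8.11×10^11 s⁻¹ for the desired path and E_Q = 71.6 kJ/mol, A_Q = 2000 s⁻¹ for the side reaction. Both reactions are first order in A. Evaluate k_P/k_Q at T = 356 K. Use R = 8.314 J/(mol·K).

0.202

k_P/k_Q = (A_P/A_Q)·exp[−(E_P−E_Q)/(RT)] = (A_P/A_Q)·exp[(E_Q−E_P)/(RT)].
(E_Q−E_P)/(RT) = (71.6−135)×10³/(8.314×356) = -63400/2960 = -21.42.
k_P/k_Q = (8.11×10^11/2000)·exp(-21.42) = 4.055×10^8 × 4.980×10^-10 = 0.202.
Since E_P > E_Q, raising the temperature improves selectivity toward P.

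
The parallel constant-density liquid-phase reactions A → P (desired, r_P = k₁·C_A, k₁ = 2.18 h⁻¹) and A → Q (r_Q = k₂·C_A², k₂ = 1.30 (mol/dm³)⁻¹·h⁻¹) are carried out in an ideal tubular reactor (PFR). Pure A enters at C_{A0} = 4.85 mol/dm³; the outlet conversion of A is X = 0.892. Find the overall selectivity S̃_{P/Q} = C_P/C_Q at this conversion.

C_A = C_{A0}(1−X) = 0.5238 mol/dm³.
Along a PFR/batch, dC_P/dC_A = −r_P/(r_P+r_Q) = −k₁/(k₁+k₂·C_A).
Integrating from C_{A0} to C_A: C_P = (2.18/1.30)·ln[(2.18+1.30·4.85)/(2.18+1.30·0.524)] = 1.677·ln(8.485/2.861) = 1.823 mol/dm³.
C_Q = (C_{A0}−C_A)−C_P = 2.503 mol/dm³; S̃_{P/Q} = 1.823/2.503 = 0.728.

0.728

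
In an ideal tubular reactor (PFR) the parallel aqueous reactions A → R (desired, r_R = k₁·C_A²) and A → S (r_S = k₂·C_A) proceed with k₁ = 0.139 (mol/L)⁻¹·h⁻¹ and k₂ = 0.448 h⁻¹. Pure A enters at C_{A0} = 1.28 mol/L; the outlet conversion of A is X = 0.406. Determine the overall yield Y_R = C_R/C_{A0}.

C_A = C_{A0}(1−X) = 0.7603 mol/L.
Along a PFR/batch, dC_S/dC_A = −r_S/(r_R+r_S) = −k₂/(k₂+k₁·C_A).
Integrating from C_{A0} to C_A: C_S = (0.448/0.139)·ln[(0.448+0.139·1.28)/(0.448+0.139·0.760)] = 3.223·ln(0.6259/0.5537) = 0.3952 mol/L.
Then C_R = (C_{A0}−C_A) − C_S = 0.5197 − 0.3952 = 0.1244 mol/L.
Y_R = C_R/C_{A0} = 0.1244/1.28 = 0.0972.

0.0972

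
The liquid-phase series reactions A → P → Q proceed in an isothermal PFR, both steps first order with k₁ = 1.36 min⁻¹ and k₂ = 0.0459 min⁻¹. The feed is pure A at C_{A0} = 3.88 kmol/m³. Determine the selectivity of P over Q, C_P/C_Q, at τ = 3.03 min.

For first-order series with pure A initially, C_P(τ) = k₁C_{A0}/(k₂−k₁)·(e^(−k₁τ) − e^(−k₂τ)).
e^(−k₁τ) = e^(−1.36×3.03) = e^(−4.121) = 0.01623; e^(−k₂τ) = e^(−0.1391) = 0.8702.
C_P = 1.36×3.88/(0.0459−1.36) × (0.01623−0.8702) = (-4.016)×(-0.8539) = 3.429 kmol/m³.
C_A = C_{A0}e^(−k₁τ) = 0.06298 kmol/m³, so C_Q = C_{A0}−C_A−C_P = 0.3880 kmol/m³; C_P/C_Q = 8.84.

8.84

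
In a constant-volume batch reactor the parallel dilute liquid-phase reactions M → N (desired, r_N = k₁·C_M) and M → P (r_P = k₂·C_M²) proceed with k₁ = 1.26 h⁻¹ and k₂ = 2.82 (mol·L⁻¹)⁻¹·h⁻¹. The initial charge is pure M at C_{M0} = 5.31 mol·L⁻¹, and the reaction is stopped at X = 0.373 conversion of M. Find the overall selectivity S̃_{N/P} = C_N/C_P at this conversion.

0.105

C_M = C_{M0}(1−X) = 3.329 mol·L⁻¹.
Along a PFR/batch, dC_N/dC_M = −r_N/(r_N+r_P) = −k₁/(k₁+k₂·C_M).
Integrating from C_{M0} to C_M: C_N = (1.26/2.82)·ln[(1.26+2.82·5.31)/(1.26+2.82·3.33)] = 0.4468·ln(16.23/10.65) = 0.1884 mol·L⁻¹.
C_P = (C_{M0}−C_M)−C_N = 1.792 mol·L⁻¹; S̃_{N/P} = 0.1884/1.792 = 0.105.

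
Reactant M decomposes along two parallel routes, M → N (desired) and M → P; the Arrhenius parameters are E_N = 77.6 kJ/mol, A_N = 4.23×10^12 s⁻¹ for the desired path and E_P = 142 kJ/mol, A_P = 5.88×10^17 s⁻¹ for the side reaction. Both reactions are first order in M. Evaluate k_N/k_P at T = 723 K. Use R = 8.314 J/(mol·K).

k_N/k_P = (A_N/A_P)·exp[−(E_N−E_P)/(RT)] = (A_N/A_P)·exp[(E_P−E_N)/(RT)].
(E_P−E_N)/(RT) = (142−77.6)×10³/(8.314×723) = 64400/6011 = 10.71.
k_N/k_P = (4.23×10^12/5.88×10^17)·exp(10.71) = 7.194×10^-6 × 44966 = 0.323.

0.323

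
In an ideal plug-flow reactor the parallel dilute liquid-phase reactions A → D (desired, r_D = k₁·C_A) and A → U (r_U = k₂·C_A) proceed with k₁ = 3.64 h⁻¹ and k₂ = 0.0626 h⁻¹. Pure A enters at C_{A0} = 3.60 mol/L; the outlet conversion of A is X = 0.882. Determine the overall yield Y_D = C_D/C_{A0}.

C_A = C_{A0}(1−X) = 0.4248 mol/L.
Both paths are first order in A, so the instantaneous fraction to D is constant: dC_D/d(−C_A) = k₁/(k₁+k₂) = 0.9831.
C_D = 0.9831·(C_{A0}−C_A) = 0.9831×3.175 = 3.12 mol/L.
Y_D = C_D/C_{A0} = 3.122/3.60 = 0.867.

0.867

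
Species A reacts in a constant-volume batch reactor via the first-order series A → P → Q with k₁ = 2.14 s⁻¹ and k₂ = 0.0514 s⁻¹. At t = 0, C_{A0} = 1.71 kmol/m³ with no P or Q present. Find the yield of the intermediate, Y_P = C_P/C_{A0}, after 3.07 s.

0.874

Solving the coupled first-order balances gives C_P(t) = [k₁/(k₂−k₁)]·C_{A0}·(e^(−k₁t) − e^(−k₂t)).
e^(−k₁t) = e^(−2.14×3.07) = e^(−6.570) = 0.001402; e^(−k₂t) = e^(−0.1578) = 0.8540.
C_P = 2.14×1.71/(0.0514−2.14) × (0.001402−0.8540) = (-1.752)×(-0.8526) = 1.494 kmol/m³.
Y_P = C_P/C_{A0} = 1.494/1.71 = 0.874.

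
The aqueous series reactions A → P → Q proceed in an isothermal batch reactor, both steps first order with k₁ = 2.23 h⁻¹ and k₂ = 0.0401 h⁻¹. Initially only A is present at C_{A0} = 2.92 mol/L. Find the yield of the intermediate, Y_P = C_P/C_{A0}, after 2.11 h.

0.926

The intermediate concentration in a first-order A→B→C sequence is C_P = k₁C_{A0}(e^(−k₁t) − e^(−k₂t))/(k₂−k₁).
e^(−k₁t) = e^(−2.23×2.11) = e^(−4.705) = 0.009047; e^(−k₂t) = e^(−0.08461) = 0.9189.
C_P = 2.23×2.92/(0.0401−2.23) × (0.009047−0.9189) = (-2.973)×(-0.9098) = 2.705 mol/L.
Y_P = C_P/C_{A0} = 2.705/2.92 = 0.926.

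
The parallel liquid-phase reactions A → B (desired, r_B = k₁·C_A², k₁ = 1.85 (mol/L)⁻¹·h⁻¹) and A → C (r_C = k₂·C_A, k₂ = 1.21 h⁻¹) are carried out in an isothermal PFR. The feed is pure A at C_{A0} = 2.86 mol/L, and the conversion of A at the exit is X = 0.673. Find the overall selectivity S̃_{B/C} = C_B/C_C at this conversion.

C_A = C_{A0}(1−X) = 0.9352 mol/L.
Along a PFR/batch, dC_C/dC_A = −r_C/(r_B+r_C) = −k₂/(k₂+k₁·C_A).
Integrating from C_{A0} to C_A: C_C = (1.21/1.85)·ln[(1.21+1.85·2.86)/(1.21+1.85·0.935)] = 0.6541·ln(6.501/2.940) = 0.5190 mol/L.
Then C_B = (C_{A0}−C_A) − C_C = 1.925 − 0.5190 = 1.406 mol/L.
S̃_{B/C} = C_B/C_C = 1.406/0.5190 = 2.71.

2.71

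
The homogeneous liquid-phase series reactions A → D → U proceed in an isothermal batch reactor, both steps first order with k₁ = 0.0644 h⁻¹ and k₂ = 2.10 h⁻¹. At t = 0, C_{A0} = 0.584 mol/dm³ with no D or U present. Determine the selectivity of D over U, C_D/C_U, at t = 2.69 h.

For first-order series with pure A initially, C_D(t) = k₁C_{A0}/(k₂−k₁)·(e^(−k₁t) − e^(−k₂t)).
e^(−k₁t) = e^(−0.0644×2.69) = e^(−0.1732) = 0.8409; e^(−k₂t) = e^(−5.649) = 0.003521.
C_D = 0.0644×0.584/(2.10−0.0644) × (0.8409−0.003521) = 0.01848×0.8374 = 0.01547 mol/dm³.
C_A = C_{A0}e^(−k₁t) = 0.4911 mol/dm³, so C_U = C_{A0}−C_A−C_D = 0.07742 mol/dm³; C_D/C_U = 0.200.

0.200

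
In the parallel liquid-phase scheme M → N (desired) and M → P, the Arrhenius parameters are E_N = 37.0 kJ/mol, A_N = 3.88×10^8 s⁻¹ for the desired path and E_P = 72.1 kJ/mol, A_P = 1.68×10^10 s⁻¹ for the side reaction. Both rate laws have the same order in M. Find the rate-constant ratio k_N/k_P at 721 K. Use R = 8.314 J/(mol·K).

With equal orders, S_{N/P} = k_N/k_P = (A_N/A_P)·exp[(E_P−E_N)/(RT)].
(E_P−E_N)/(RT) = (72.1−37.0)×10³/(8.314×721) = 35100/5994 = 5.855.
k_N/k_P = (3.88×10^8/1.68×10^10)·exp(5.855) = 0.02310 × 349.1 = 8.06.

8.06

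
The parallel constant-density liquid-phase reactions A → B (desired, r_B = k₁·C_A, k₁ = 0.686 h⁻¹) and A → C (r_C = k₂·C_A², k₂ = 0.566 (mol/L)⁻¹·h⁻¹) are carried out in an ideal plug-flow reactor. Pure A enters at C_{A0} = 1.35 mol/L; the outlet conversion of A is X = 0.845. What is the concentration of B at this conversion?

C_A = C_{A0}(1−X) = 0.2093 mol/L.
Along a PFR/batch, dC_B/dC_A = −r_B/(r_B+r_C) = −k₁/(k₁+k₂·C_A).
Integrating from C_{A0} to C_A: C_B = (0.686/0.566)·ln[(0.686+0.566·1.35)/(0.686+0.566·0.209)] = 1.212·ln(1.450/0.8044) = 0.7142 mol/L.

0.714 mol/L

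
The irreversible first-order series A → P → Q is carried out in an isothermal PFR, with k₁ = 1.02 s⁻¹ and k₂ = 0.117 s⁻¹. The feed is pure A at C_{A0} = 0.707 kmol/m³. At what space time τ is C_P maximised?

2.40 s

For first-order series the maximum of C_P occurs at τ_opt = ln(k₂/k₁)/(k₂−k₁).
= ln(0.117/1.02)/(0.117−1.02) = ln(0.1147)/-0.9030 = -2.165/-0.9030 = 2.40 s.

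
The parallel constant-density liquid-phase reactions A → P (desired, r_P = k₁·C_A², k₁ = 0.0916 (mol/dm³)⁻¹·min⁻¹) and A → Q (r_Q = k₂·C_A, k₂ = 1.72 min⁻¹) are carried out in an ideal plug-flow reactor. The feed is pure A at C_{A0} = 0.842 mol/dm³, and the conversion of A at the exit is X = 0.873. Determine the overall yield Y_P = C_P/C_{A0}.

C_A = C_{A0}(1−X) = 0.1069 mol/dm³.
Along a PFR/batch, dC_Q/dC_A = −r_Q/(r_P+r_Q) = −k₂/(k₂+k₁·C_A).
Integrating from C_{A0} to C_A: C_Q = (1.72/0.0916)·ln[(1.72+0.0916·0.842)/(1.72+0.0916·0.107)] = 18.78·ln(1.797/1.730) = 0.7170 mol/dm³.
Then C_P = (C_{A0}−C_A) − C_Q = 0.7351 − 0.7170 = 0.01803 mol/dm³.
Y_P = C_P/C_{A0} = 0.01803/0.842 = 0.0214.

0.0214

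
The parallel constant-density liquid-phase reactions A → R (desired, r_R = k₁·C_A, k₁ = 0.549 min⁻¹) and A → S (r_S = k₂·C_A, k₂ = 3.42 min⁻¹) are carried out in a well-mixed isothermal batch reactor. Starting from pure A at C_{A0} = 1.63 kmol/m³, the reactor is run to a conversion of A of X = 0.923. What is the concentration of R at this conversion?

0.208 kmol/m³

C_A = C_{A0}(1−X) = 0.1255 kmol/m³.
Both paths are first order in A, so the instantaneous fraction to R is constant: dC_R/d(−C_A) = k₁/(k₁+k₂) = 0.1383.
C_R = 0.1383·(C_{A0}−C_A) = 0.1383×1.504 = 0.208 kmol/m³.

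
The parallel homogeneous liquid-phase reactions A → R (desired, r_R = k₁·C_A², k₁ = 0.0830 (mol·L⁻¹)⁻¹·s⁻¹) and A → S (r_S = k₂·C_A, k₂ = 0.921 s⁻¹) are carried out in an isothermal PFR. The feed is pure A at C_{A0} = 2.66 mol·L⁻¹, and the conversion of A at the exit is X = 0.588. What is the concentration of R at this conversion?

0.225 mol·L⁻¹

C_A = C_{A0}(1−X) = 1.096 mol·L⁻¹.
Along a PFR/batch, dC_S/dC_A = −r_S/(r_R+r_S) = −k₂/(k₂+k₁·C_A).
Integrating from C_{A0} to C_A: C_S = (0.921/0.0830)·ln[(0.921+0.0830·2.66)/(0.921+0.0830·1.10)] = 11.10·ln(1.142/1.012) = 1.339 mol·L⁻¹.
Then C_R = (C_{A0}−C_A) − C_S = 1.564 − 1.339 = 0.2248 mol·L⁻¹.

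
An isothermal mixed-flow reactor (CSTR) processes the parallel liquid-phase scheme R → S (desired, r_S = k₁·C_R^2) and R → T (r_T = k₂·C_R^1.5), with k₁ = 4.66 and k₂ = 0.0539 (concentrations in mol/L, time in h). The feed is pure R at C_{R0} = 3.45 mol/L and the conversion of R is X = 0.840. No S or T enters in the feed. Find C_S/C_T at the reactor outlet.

64.2

Exit C_R = C_{R0}(1−X) = 3.45×0.160 = 0.5520 mol/L.
In a CSTR the entire volume is at exit conditions, so r_S = 4.66×0.5520^2 = 1.420 and r_T = 0.0539×0.5520^1.5 = 0.02211.
Overall selectivity = C_S/C_T = r_Sτ/(r_Tτ) = r_S/r_T = 64.2.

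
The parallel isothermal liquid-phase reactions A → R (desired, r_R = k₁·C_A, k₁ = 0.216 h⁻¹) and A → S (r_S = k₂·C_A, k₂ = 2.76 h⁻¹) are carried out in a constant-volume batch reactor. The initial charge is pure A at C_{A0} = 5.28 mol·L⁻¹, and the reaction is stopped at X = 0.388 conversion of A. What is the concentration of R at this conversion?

C_A = C_{A0}(1−X) = 3.231 mol·L⁻¹.
Both paths are first order in A, so the instantaneous fraction to R is constant: dC_R/d(−C_A) = k₁/(k₁+k₂) = 0.07258.
C_R = 0.07258·(C_{A0}−C_A) = 0.07258×2.049 = 0.149 mol·L⁻¹.

0.149 mol·L⁻¹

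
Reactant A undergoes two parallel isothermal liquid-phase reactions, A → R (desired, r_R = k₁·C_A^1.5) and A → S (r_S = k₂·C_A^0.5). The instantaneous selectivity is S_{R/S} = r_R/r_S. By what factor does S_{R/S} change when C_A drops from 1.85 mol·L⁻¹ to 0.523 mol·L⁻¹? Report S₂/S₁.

S_{R/S} = (k₁/k₂)·C_A, so S₂/S₁ = (C_{A,2}/C_{A,1}).
= 0.523/1.85 = 0.283.

0.283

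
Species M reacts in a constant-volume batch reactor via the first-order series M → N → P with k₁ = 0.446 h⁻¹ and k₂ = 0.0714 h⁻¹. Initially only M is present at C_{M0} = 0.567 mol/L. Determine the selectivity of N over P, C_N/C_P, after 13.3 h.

0.847

The intermediate concentration in a first-order A→B→C sequence is C_N = k₁C_{M0}(e^(−k₁t) − e^(−k₂t))/(k₂−k₁).
e^(−k₁t) = e^(−0.446×13.3) = e^(−5.932) = 0.002654; e^(−k₂t) = e^(−0.9496) = 0.3869.
C_N = 0.446×0.567/(0.0714−0.446) × (0.002654−0.3869) = (-0.6751)×(-0.3842) = 0.2594 mol/L.
C_M = C_{M0}e^(−k₁t) = 0.001505 mol/L, so C_P = C_{M0}−C_M−C_N = 0.3061 mol/L; C_N/C_P = 0.847.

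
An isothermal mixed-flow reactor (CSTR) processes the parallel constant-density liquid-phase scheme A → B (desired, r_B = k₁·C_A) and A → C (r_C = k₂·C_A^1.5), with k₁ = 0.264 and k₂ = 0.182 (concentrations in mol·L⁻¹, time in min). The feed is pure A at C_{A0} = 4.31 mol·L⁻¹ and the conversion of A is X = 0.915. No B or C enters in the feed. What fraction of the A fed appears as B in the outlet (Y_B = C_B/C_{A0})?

Exit C_A = C_{A0}(1−X) = 4.31×0.0850 = 0.3663 mol·L⁻¹.
Rates in a CSTR are evaluated at the outlet concentration: r_B = 0.264×0.3663 = 0.09672, r_C = 0.182×0.3663^1.5 = 0.04036.
Fraction of consumed A going to B: r_B/(r_B+r_C) = 0.7056.
C_B = 0.7056·C_{A0}·X = 0.7056×4.31×0.915 = 2.78 mol·L⁻¹; Y_B = C_B/C_{A0} = 0.646.

0.646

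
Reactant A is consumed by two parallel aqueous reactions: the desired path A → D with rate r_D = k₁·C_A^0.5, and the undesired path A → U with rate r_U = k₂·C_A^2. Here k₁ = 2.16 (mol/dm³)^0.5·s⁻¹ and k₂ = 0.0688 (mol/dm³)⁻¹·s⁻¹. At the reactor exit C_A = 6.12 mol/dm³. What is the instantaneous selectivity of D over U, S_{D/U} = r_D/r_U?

2.07

S_{D/U} = r_D/r_U = (k₁·C_A^0.5)/(k₂·C_A^2) = (k₁/k₂)·C_A^-1.5.
= (2.16×6.120^0.5) / (0.0688×6.120^2) = 5.344/2.577 = 2.07.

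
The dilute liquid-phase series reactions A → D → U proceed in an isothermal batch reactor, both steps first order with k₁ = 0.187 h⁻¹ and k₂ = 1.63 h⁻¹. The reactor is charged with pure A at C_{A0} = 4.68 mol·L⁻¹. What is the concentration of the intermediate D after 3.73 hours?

The intermediate concentration in a first-order A→B→C sequence is C_D = k₁C_{A0}(e^(−k₁t) − e^(−k₂t))/(k₂−k₁).
e^(−k₁t) = e^(−0.187×3.73) = e^(−0.6975) = 0.4978; e^(−k₂t) = e^(−6.080) = 0.002288.
C_D = 0.187×4.68/(1.63−0.187) × (0.4978−0.002288) = 0.6065×0.4955 = 0.3005 mol·L⁻¹.

0.301 mol·L⁻¹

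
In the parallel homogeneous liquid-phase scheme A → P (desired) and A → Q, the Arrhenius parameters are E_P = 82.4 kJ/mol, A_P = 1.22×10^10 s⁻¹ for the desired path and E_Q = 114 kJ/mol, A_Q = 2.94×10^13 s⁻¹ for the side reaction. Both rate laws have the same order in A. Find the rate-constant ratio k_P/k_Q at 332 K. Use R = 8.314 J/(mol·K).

38.9

Since both paths have the same order in A, the concentration cancels and S_{P/Q} = k_P/k_Q = (A_P/A_Q)·exp[(E_Q−E_P)/(RT)].
(E_Q−E_P)/(RT) = (114−82.4)×10³/(8.314×332) = 31600/2760 = 11.45.
k_P/k_Q = (1.22×10^10/2.94×10^13)·exp(11.45) = 4.150×10^-4 × 93737 = 38.9.
Since E_P < E_Q, lowering the temperature improves selectivity toward P.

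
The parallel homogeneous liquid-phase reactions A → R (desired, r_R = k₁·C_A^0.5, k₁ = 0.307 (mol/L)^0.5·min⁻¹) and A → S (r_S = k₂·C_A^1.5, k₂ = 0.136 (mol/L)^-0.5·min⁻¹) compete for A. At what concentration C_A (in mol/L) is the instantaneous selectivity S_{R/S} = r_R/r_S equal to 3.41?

S_{R/S} = (k₁/k₂)·C_A⁻¹ ⇒ C_A = (S·k₂/k₁)^(-1).
= (3.41×0.136/0.307)^(-1) = (1.511)^(-1) = 0.662 mol/L.

0.662 mol/L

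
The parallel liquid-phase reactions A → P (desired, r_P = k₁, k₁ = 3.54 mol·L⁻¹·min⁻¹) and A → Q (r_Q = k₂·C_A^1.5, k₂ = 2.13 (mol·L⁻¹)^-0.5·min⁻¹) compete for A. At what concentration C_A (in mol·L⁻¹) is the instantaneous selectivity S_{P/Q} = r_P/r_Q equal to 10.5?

S_{P/Q} = (k₁/k₂)·C_A^-1.5 ⇒ C_A = (S·k₂/k₁)^(1/(-1.5)).
= (10.5×2.13/3.54)^(-0.6667) = (6.318)^(-0.6667) = 0.293 mol·L⁻¹.

0.293 mol·L⁻¹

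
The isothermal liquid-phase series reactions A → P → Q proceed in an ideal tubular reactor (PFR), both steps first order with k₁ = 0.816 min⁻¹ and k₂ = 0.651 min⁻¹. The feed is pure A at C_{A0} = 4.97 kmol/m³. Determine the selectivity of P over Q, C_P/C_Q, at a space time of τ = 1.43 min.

The intermediate concentration in a first-order A→B→C sequence is C_P = k₁C_{A0}(e^(−k₁τ) − e^(−k₂τ))/(k₂−k₁).
e^(−k₁τ) = e^(−0.816×1.43) = e^(−1.167) = 0.3113; e^(−k₂τ) = e^(−0.9309) = 0.3942.
C_P = 0.816×4.97/(0.651−0.816) × (0.3113−0.3942) = (-24.58)×(-0.08285) = 2.036 kmol/m³.
C_A = C_{A0}e^(−k₁τ) = 1.547 kmol/m³, so C_Q = C_{A0}−C_A−C_P = 1.386 kmol/m³; C_P/C_Q = 1.47.

1.47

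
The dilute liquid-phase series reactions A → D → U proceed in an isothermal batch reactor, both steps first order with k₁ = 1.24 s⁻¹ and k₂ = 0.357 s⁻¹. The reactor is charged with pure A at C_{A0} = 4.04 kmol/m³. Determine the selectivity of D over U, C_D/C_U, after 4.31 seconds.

0.421

For first-order series with pure A initially, C_D(t) = k₁C_{A0}/(k₂−k₁)·(e^(−k₁t) − e^(−k₂t)).
e^(−k₁t) = e^(−1.24×4.31) = e^(−5.344) = 0.004775; e^(−k₂t) = e^(−1.539) = 0.2147.
C_D = 1.24×4.04/(0.357−1.24) × (0.004775−0.2147) = (-5.673)×(-0.2099) = 1.191 kmol/m³.
C_A = C_{A0}e^(−k₁t) = 0.01929 kmol/m³, so C_U = C_{A0}−C_A−C_D = 2.830 kmol/m³; C_D/C_U = 0.421.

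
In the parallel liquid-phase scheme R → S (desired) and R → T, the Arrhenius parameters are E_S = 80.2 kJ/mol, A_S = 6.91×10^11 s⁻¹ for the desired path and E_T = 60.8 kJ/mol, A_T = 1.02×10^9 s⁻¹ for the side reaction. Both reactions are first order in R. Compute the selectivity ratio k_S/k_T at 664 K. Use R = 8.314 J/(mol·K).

20.2

With equal orders, S_{S/T} = k_S/k_T = (A_S/A_T)·exp[(E_T−E_S)/(RT)].
(E_T−E_S)/(RT) = (60.8−80.2)×10³/(8.314×664) = -19400/5520 = -3.514.
k_S/k_T = (6.91×10^11/1.02×10^9)·exp(-3.514) = 677.5 × 0.02977 = 20.2.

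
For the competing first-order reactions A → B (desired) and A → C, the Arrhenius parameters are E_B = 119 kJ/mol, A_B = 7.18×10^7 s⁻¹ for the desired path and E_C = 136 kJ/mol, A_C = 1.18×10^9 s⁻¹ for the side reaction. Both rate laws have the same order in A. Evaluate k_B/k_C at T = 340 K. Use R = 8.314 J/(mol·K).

With equal orders, S_{B/C} = k_B/k_C = (A_B/A_C)·exp[(E_C−E_B)/(RT)].
(E_C−E_B)/(RT) = (136−119)×10³/(8.314×340) = 17000/2827 = 6.014.
k_B/k_C = (7.18×10^7/1.18×10^9)·exp(6.014) = 0.06085 × 409.1 = 24.9.
Since E_B < E_C, lowering the temperature improves selectivity toward B.

24.9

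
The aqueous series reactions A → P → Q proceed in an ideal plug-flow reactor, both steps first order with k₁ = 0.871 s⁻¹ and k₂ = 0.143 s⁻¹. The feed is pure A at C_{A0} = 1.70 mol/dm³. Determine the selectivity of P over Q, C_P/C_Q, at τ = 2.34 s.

4.13

Solving the coupled first-order balances gives C_P(τ) = [k₁/(k₂−k₁)]·C_{A0}·(e^(−k₁τ) − e^(−k₂τ)).
e^(−k₁τ) = e^(−0.871×2.34) = e^(−2.038) = 0.1303; e^(−k₂τ) = e^(−0.3346) = 0.7156.
C_P = 0.871×1.70/(0.143−0.871) × (0.1303−0.7156) = (-2.034)×(-0.5853) = 1.191 mol/dm³.
C_A = C_{A0}e^(−k₁τ) = 0.2215 mol/dm³, so C_Q = C_{A0}−C_A−C_P = 0.2880 mol/dm³; C_P/C_Q = 4.13.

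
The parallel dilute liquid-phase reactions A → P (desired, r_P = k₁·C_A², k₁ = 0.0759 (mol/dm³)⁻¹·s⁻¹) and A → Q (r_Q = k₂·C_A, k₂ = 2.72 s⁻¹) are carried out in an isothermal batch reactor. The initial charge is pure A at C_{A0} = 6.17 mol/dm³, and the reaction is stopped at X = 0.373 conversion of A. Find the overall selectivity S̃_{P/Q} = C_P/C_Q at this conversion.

C_A = C_{A0}(1−X) = 3.869 mol/dm³.
Along a PFR/batch, dC_Q/dC_A = −r_Q/(r_P+r_Q) = −k₂/(k₂+k₁·C_A).
Integrating from C_{A0} to C_A: C_Q = (2.72/0.0759)·ln[(2.72+0.0759·6.17)/(2.72+0.0759·3.87)] = 35.84·ln(3.188/3.014) = 2.019 mol/dm³.
Then C_P = (C_{A0}−C_A) − C_Q = 2.301 − 2.019 = 0.2822 mol/dm³.
S̃_{P/Q} = C_P/C_Q = 0.2822/2.019 = 0.140.

0.140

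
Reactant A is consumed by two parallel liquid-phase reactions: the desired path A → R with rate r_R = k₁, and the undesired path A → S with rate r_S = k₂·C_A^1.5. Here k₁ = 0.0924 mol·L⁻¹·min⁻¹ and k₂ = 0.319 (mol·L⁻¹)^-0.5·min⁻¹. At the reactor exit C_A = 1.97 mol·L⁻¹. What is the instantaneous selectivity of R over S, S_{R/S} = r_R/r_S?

0.105

S_{R/S} = r_R/r_S = (k₁)/(k₂·C_A^1.5) = (k₁/k₂)·C_A^-1.5.
= (0.0924) / (0.319×1.970^1.5) = 0.09240/0.8820 = 0.105.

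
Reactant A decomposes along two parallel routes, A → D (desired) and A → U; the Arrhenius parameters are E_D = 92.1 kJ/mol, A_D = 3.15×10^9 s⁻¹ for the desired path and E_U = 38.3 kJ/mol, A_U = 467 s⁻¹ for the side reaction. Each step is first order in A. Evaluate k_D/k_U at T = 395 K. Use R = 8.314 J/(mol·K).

With equal orders, S_{D/U} = k_D/k_U = (A_D/A_U)·exp[(E_U−E_D)/(RT)].
(E_U−E_D)/(RT) = (38.3−92.1)×10³/(8.314×395) = -53800/3284 = -16.38.
k_D/k_U = (3.15×10^9/467)·exp(-16.38) = 6.745×10^6 × 7.678×10^-8 = 0.518.

0.518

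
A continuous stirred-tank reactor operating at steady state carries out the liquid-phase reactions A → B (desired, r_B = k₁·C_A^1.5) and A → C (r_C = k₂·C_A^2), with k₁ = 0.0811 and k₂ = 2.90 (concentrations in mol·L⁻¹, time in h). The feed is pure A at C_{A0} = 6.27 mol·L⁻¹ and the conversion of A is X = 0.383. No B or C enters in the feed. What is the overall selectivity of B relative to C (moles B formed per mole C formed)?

0.0142

Exit C_A = C_{A0}(1−X) = 6.27×0.617 = 3.869 mol·L⁻¹.
A CSTR operates uniformly at the exit composition, giving r_B = 0.6171 and r_C = 43.40 (each k·C_A^n at C_A = 3.869).
Overall selectivity = C_B/C_C = r_Bτ/(r_Cτ) = r_B/r_C = 0.0142.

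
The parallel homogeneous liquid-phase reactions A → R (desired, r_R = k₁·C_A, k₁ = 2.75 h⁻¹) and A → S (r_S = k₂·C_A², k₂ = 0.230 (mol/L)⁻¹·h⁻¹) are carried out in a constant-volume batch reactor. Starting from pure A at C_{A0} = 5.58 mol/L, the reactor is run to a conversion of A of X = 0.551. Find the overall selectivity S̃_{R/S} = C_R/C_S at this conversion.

C_A = C_{A0}(1−X) = 2.505 mol/L.
Along a PFR/batch, dC_R/dC_A = −r_R/(r_R+r_S) = −k₁/(k₁+k₂·C_A).
Integrating from C_{A0} to C_A: C_R = (2.75/0.230)·ln[(2.75+0.230·5.58)/(2.75+0.230·2.51)] = 11.96·ln(4.033/3.326) = 2.305 mol/L.
C_S = (C_{A0}−C_A)−C_R = 0.7698 mol/L; S̃_{R/S} = 2.305/0.7698 = 2.99.

2.99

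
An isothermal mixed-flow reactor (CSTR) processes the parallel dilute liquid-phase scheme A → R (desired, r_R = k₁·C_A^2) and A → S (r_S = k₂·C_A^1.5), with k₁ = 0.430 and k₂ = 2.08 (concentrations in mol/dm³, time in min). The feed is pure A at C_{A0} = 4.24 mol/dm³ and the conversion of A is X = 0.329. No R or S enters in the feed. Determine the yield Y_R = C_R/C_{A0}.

Exit C_A = C_{A0}(1−X) = 4.24×0.671 = 2.845 mol/dm³.
A CSTR operates uniformly at the exit composition, giving r_R = 3.481 and r_S = 9.982 (each k·C_A^n at C_A = 2.845).
Fraction of consumed A going to R: r_R/(r_R+r_S) = 0.2585.
C_R = 0.2585·C_{A0}·X = 0.2585×4.24×0.329 = 0.361 mol/dm³; Y_R = C_R/C_{A0} = 0.0851.

0.0851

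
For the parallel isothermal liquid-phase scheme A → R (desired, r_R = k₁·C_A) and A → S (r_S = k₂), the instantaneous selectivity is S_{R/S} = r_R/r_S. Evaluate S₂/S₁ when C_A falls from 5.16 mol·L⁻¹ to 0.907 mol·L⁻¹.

S_{R/S} = (k₁/k₂)·C_A, so S₂/S₁ = (C_{A,2}/C_{A,1}).
= 0.907/5.16 = 0.176.
Selectivity toward R falls as C_A falls — high-concentration operation is favoured.

0.176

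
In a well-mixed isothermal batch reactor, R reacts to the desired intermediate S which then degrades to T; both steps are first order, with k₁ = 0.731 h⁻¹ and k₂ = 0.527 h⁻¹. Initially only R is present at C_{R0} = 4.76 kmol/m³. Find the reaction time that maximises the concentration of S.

1.60 h

The intermediate peaks when r₁ = r₂, i.e. k₁e^(−k₁t) = k₂e^(−k₂t), giving t_opt = ln(k₂/k₁)/(k₂−k₁).
= ln(0.527/0.731)/(0.527−0.731) = ln(0.7209)/-0.2040 = -0.3272/-0.2040 = 1.60 h.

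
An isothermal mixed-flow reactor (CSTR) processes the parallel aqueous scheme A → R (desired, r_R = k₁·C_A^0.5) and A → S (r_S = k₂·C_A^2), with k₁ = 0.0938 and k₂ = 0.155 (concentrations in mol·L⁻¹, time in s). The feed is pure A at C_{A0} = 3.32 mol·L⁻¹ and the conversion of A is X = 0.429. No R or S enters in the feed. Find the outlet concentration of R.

Exit C_A = C_{A0}(1−X) = 3.32×0.571 = 1.896 mol·L⁻¹.
In a CSTR the entire volume is at exit conditions, so r_R = 0.0938×1.896^0.5 = 0.1291 and r_S = 0.155×1.896^2 = 0.5570.
Fraction of consumed A going to R: r_R/(r_R+r_S) = 0.1882.
C_R = 0.1882·C_{A0}·X = 0.1882×3.32×0.429 = 0.268 mol·L⁻¹.

0.268 mol·L⁻¹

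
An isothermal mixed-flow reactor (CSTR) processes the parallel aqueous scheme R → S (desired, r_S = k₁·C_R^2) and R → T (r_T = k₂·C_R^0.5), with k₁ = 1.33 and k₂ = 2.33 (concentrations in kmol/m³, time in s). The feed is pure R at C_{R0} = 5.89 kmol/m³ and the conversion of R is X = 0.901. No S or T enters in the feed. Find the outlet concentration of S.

1.08 kmol/m³

Exit C_R = C_{R0}(1−X) = 5.89×0.0990 = 0.5831 kmol/m³.
In a CSTR the entire volume is at exit conditions, so r_S = 1.33×0.5831^2 = 0.4522 and r_T = 2.33×0.5831^0.5 = 1.779.
Fraction of consumed R going to S: r_S/(r_S+r_T) = 0.2027.
C_S = 0.2027·C_{R0}·X = 0.2027×5.89×0.901 = 1.08 kmol/m³.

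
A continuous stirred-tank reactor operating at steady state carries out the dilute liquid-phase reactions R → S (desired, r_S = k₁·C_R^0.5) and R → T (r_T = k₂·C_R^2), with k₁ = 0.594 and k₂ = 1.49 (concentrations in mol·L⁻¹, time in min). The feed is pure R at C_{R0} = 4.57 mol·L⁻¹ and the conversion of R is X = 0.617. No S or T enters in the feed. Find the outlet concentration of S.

0.414 mol·L⁻¹

Exit C_R = C_{R0}(1−X) = 4.57×0.383 = 1.750 mol·L⁻¹.
Rates in a CSTR are evaluated at the outlet concentration: r_S = 0.594×1.750^0.5 = 0.7859, r_T = 1.49×1.750^2 = 4.565.
Fraction of consumed R going to S: r_S/(r_S+r_T) = 0.1469.
C_S = 0.1469·C_{R0}·X = 0.1469×4.57×0.617 = 0.414 mol·L⁻¹.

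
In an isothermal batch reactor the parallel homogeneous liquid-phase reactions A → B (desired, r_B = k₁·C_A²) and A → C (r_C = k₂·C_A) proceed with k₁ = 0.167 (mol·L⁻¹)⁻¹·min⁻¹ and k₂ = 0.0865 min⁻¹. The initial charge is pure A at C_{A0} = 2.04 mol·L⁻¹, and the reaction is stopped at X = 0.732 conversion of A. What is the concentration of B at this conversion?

1.04 mol·L⁻¹

C_A = C_{A0}(1−X) = 0.5467 mol·L⁻¹.
Along a PFR/batch, dC_C/dC_A = −r_C/(r_B+r_C) = −k₂/(k₂+k₁·C_A).
Integrating from C_{A0} to C_A: C_C = (0.0865/0.167)·ln[(0.0865+0.167·2.04)/(0.0865+0.167·0.547)] = 0.5180·ln(0.4272/0.1778) = 0.4540 mol·L⁻¹.
Then C_B = (C_{A0}−C_A) − C_C = 1.493 − 0.4540 = 1.039 mol·L⁻¹.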